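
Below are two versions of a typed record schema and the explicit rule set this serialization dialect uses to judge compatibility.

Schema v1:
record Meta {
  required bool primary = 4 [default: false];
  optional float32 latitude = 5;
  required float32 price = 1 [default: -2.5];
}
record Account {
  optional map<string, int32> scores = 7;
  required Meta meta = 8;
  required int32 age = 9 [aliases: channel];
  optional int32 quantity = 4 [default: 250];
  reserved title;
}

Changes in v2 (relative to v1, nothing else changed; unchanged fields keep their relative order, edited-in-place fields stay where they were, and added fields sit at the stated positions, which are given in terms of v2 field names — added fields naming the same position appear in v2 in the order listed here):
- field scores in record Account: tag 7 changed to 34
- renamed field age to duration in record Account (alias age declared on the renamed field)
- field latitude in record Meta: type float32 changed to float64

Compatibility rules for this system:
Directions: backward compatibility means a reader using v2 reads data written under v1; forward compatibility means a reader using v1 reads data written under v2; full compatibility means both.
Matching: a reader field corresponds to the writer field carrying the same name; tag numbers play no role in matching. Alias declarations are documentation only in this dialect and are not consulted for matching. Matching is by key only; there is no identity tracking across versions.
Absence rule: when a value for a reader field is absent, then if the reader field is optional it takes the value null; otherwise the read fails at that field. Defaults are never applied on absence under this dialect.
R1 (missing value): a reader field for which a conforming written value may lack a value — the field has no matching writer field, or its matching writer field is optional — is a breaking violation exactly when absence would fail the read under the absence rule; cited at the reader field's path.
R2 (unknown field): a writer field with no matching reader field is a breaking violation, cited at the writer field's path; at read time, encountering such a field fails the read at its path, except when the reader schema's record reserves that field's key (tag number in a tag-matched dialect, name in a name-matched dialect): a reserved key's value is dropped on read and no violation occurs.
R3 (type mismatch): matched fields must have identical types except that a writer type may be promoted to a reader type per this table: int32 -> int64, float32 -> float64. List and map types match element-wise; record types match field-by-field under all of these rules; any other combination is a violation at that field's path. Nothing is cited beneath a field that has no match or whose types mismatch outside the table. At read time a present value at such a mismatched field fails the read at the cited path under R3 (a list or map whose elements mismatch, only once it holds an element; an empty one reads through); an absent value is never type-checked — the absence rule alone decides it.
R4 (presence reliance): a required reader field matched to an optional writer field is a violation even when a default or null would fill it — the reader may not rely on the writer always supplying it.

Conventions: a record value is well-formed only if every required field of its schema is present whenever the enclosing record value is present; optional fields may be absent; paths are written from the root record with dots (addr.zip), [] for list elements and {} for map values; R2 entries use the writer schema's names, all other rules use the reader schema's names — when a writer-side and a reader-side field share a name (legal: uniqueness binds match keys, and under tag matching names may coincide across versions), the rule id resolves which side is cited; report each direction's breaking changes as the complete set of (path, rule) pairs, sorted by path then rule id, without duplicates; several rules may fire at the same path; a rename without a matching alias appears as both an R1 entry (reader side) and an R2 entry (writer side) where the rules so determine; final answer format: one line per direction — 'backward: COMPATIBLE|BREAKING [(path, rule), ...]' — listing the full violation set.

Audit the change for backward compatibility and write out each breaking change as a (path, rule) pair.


backward: BREAKING [(age, R2), (duration, R1)]

in Account below, arrows point writer -> reader
checking backward for Account: reader v2 against writer v1:
  map<string, int32> -> map<string, int32>, writer optional: scores aligns to scores
  Meta -> Meta, writer required: meta aligns to meta
  no writer field matches reader duration
  int32 -> int32, writer optional: quantity aligns to quantity
  age (writer side), unknown to reader
  bool -> bool, writer required: meta.primary aligns to meta.primary
  float32 -> float64, writer optional: meta.latitude aligns to meta.latitude
  float32 -> float32, writer required: meta.price aligns to meta.price
  R2 fires at age
  R1 fires at duration
  backward on Account therefore BREAKING (2)
remaining Account differences; none change what is asked:
  field scores in record Account: tag 7 changed to 34 -> triggers nothing under Account's printed rules — same verdict
  field latitude in record Meta: type float32 changed to float64 -> affects forward compatibility only, which is not asked


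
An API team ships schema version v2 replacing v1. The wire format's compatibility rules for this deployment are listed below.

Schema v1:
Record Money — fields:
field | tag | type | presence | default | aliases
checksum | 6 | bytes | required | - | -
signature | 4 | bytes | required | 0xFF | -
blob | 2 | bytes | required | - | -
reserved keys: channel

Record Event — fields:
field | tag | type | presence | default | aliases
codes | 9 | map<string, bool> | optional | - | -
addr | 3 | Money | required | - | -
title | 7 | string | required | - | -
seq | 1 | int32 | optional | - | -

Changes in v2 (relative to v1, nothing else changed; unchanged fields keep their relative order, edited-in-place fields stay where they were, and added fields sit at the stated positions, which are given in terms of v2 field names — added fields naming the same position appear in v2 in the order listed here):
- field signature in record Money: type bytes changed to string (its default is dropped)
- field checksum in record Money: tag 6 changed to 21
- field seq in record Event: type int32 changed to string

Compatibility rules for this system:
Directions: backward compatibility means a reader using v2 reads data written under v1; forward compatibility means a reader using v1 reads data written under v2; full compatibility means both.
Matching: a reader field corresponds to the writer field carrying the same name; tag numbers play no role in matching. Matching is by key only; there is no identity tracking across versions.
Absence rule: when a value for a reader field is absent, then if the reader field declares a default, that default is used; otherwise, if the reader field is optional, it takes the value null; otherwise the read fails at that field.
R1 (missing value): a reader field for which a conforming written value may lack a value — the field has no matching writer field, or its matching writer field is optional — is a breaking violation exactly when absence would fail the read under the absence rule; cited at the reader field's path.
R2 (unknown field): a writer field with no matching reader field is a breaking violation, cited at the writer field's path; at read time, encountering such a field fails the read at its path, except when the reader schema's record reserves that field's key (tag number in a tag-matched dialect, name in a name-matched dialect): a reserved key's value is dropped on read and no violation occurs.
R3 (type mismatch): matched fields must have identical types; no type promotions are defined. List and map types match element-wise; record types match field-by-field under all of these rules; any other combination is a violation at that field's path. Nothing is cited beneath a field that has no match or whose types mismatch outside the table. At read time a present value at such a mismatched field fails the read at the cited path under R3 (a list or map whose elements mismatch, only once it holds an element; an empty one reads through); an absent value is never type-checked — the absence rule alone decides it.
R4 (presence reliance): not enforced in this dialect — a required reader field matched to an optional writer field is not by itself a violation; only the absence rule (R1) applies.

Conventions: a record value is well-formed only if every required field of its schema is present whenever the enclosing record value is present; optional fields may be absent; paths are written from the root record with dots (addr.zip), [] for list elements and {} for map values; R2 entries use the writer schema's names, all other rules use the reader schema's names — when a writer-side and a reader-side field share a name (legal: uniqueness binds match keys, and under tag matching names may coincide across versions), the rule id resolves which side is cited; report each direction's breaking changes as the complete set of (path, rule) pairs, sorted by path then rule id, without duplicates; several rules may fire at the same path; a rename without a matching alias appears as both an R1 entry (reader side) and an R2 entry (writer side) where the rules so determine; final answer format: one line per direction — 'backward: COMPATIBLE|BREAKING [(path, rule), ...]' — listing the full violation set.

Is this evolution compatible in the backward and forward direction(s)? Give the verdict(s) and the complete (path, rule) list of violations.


each type pair in Event: writer, then reader
backward for Event (reader v2, writer v1):
  codes: paired with writer codes (map<string, bool> -> map<string, bool>; writer optional)
  addr: paired with writer addr (Money -> Money; writer required)
  title: paired with writer title (string -> string; writer required)
  seq: paired with writer seq (int32 -> string; writer optional)
  addr.checksum: paired with writer addr.checksum (bytes -> bytes; writer required)
  addr.signature: paired with writer addr.signature (bytes -> string; writer required)
  addr.blob: paired with writer addr.blob (bytes -> bytes; writer required)
  R3 fires at addr.signature
  R3 fires at seq
  backward on Event therefore BREAKING (2)
forward for Event (reader v1, writer v2):
  codes: paired with writer codes (map<string, bool> -> map<string, bool>; writer optional)
  addr: paired with writer addr (Money -> Money; writer required)
  title: paired with writer title (string -> string; writer required)
  seq: paired with writer seq (string -> int32; writer optional)
  addr.checksum: paired with writer addr.checksum (bytes -> bytes; writer required)
  addr.signature: paired with writer addr.signature (string -> bytes; writer required)
  addr.blob: paired with writer addr.blob (bytes -> bytes; writer required)
  R3 fires at addr.signature
  R3 fires at seq
  forward on Event therefore BREAKING (2)

backward: BREAKING [(addr.signature, R3), (seq, R3)]; forward: BREAKING [(addr.signature, R3), (seq, R3)]


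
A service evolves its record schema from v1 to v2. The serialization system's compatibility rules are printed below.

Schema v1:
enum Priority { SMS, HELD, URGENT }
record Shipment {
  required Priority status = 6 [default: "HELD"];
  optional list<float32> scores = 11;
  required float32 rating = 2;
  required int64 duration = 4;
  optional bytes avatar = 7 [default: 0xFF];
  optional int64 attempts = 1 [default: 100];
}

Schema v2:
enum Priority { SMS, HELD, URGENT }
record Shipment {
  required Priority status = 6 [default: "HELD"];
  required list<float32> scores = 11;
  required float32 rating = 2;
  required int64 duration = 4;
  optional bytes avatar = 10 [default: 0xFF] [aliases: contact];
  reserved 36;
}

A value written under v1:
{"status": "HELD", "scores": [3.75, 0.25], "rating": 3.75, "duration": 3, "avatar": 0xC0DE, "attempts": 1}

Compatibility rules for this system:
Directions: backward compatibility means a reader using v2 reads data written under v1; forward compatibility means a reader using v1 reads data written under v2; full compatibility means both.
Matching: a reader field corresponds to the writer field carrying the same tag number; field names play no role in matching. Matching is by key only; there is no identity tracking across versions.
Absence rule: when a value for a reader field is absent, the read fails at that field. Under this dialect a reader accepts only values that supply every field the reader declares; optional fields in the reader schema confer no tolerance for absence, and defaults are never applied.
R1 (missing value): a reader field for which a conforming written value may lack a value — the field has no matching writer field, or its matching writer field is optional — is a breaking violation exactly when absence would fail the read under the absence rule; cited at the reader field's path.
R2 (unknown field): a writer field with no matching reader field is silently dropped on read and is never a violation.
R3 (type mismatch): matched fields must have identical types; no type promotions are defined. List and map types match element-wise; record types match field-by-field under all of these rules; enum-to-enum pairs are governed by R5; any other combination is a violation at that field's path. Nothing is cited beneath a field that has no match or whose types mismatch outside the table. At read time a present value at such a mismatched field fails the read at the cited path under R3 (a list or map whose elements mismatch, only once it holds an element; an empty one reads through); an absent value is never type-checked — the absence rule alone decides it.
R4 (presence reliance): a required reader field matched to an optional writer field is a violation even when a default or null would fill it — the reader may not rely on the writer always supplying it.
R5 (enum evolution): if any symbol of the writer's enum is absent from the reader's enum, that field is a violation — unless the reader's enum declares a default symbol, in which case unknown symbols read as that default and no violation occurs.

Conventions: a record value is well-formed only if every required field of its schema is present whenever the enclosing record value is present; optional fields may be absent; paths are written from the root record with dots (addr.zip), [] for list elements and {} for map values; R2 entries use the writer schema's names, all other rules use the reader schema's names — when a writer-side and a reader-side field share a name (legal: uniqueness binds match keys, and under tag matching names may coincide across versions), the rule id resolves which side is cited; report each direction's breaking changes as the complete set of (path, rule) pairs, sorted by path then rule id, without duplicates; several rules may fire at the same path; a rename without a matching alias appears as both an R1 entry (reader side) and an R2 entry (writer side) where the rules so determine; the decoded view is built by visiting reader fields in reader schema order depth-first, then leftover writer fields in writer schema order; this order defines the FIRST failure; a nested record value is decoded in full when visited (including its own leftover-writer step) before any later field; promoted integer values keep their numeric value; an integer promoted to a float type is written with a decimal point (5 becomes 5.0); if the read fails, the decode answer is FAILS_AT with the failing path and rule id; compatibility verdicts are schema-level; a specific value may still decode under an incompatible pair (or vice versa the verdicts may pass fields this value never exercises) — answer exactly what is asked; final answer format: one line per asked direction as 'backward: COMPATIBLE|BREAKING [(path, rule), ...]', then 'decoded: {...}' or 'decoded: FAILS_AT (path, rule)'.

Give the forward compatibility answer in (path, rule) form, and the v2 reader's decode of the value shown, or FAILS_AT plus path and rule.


each type pair in Shipment: writer, then reader
checking forward for Shipment: reader v1 against writer v2:
  status: paired with writer status (Priority -> Priority; writer required)
  scores: paired with writer scores (list<float32> -> list<float32>; writer required)
  rating: paired with writer rating (float32 -> float32; writer required)
  duration: paired with writer duration (int64 -> int64; writer required)
  avatar has no writer counterpart
  attempts has no writer counterpart
  writer field avatar has no reader counterpart
  R1 fires at attempts
  R1 fires at avatar
  => forward verdict for Shipment: BREAKING, 2 violation(s)
decoding the Shipment value with the v2 reader:
  status := "HELD"
  scores := [3.75, 0.25]
  rating := 3.75
  duration := 3
  read fails at avatar under R1 (no fill)
  => FAILS_AT (avatar, R1)
checking off the Shipment differences that do not matter here:
  removed field attempts from record Shipment -> affects backward compatibility only, which is not asked

forward: BREAKING [(attempts, R1), (avatar, R1)]; decoded: FAILS_AT (avatar, R1)


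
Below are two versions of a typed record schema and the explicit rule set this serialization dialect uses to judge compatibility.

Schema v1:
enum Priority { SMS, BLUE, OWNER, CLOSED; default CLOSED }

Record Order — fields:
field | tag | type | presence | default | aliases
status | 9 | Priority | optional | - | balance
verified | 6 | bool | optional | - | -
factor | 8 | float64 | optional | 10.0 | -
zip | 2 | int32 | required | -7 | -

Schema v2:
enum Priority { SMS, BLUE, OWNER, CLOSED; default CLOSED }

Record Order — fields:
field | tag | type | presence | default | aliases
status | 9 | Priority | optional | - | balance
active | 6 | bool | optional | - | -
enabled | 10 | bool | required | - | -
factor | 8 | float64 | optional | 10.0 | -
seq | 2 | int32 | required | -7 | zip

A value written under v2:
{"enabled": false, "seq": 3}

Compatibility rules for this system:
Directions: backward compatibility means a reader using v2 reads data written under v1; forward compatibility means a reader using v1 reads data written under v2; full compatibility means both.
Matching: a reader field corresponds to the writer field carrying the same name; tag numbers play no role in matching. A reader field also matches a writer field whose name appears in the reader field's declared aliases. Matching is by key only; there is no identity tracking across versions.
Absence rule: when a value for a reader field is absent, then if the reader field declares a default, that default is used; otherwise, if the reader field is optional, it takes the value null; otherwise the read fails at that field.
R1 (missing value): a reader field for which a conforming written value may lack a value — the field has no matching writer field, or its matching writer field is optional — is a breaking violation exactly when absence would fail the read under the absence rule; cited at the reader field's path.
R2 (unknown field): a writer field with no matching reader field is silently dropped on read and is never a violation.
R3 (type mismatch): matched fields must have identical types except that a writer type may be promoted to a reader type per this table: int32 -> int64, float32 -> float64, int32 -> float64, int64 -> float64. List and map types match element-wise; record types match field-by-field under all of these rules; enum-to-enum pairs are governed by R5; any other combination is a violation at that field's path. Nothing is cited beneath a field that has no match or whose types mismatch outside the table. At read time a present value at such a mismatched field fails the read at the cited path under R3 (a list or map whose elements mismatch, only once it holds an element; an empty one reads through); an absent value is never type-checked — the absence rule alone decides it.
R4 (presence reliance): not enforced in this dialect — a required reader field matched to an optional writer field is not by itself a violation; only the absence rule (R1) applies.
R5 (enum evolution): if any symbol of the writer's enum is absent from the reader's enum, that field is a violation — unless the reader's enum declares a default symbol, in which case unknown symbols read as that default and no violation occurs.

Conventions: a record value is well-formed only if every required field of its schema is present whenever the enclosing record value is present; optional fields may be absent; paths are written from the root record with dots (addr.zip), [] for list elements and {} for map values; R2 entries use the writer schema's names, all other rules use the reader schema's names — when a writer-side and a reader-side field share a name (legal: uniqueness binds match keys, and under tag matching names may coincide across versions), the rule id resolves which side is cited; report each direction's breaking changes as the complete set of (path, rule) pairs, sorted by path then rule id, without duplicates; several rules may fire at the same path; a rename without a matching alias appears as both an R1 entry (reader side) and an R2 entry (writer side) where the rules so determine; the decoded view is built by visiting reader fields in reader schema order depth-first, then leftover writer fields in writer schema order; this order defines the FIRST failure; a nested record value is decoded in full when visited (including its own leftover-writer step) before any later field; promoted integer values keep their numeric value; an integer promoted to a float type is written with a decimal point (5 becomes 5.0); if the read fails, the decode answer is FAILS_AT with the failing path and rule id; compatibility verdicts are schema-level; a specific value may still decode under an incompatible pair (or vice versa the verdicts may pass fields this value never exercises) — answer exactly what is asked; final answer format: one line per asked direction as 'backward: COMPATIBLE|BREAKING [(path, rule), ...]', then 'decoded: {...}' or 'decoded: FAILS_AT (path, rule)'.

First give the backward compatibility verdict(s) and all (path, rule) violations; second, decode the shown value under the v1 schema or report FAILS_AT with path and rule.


in Order below, arrows point writer -> reader
checking backward for Order: reader v2 against writer v1:
  Priority -> Priority, writer optional: status aligns to status
  active has no writer counterpart
  enabled has no writer counterpart
  float64 -> float64, writer optional: factor aligns to factor
  int32 -> int32, writer required: seq aligns to zip
  writer verified: unknown to reader
  breaking: (enabled, R1)
  backward on Order therefore BREAKING (1)
migrating the Order value to v1:
  status := null (not supplied -> null)
  verified := null (not supplied -> null)
  factor := 10.0 (no value, default fills)
  zip := -7 (no value, default fills)
  writer enabled: unmatched, discarded
  writer seq: unmatched, discarded
  => decoded: {"status": null, "verified": null, "factor": 10.0, "zip": -7}
ruling out the remaining Order differences:
  renamed field verified to active in record Order -> triggers nothing under Order's printed rules — same verdict

backward: BREAKING [(enabled, R1)]; decoded: {"status": null, "verified": null, "factor": 10.0, "zip": -7}


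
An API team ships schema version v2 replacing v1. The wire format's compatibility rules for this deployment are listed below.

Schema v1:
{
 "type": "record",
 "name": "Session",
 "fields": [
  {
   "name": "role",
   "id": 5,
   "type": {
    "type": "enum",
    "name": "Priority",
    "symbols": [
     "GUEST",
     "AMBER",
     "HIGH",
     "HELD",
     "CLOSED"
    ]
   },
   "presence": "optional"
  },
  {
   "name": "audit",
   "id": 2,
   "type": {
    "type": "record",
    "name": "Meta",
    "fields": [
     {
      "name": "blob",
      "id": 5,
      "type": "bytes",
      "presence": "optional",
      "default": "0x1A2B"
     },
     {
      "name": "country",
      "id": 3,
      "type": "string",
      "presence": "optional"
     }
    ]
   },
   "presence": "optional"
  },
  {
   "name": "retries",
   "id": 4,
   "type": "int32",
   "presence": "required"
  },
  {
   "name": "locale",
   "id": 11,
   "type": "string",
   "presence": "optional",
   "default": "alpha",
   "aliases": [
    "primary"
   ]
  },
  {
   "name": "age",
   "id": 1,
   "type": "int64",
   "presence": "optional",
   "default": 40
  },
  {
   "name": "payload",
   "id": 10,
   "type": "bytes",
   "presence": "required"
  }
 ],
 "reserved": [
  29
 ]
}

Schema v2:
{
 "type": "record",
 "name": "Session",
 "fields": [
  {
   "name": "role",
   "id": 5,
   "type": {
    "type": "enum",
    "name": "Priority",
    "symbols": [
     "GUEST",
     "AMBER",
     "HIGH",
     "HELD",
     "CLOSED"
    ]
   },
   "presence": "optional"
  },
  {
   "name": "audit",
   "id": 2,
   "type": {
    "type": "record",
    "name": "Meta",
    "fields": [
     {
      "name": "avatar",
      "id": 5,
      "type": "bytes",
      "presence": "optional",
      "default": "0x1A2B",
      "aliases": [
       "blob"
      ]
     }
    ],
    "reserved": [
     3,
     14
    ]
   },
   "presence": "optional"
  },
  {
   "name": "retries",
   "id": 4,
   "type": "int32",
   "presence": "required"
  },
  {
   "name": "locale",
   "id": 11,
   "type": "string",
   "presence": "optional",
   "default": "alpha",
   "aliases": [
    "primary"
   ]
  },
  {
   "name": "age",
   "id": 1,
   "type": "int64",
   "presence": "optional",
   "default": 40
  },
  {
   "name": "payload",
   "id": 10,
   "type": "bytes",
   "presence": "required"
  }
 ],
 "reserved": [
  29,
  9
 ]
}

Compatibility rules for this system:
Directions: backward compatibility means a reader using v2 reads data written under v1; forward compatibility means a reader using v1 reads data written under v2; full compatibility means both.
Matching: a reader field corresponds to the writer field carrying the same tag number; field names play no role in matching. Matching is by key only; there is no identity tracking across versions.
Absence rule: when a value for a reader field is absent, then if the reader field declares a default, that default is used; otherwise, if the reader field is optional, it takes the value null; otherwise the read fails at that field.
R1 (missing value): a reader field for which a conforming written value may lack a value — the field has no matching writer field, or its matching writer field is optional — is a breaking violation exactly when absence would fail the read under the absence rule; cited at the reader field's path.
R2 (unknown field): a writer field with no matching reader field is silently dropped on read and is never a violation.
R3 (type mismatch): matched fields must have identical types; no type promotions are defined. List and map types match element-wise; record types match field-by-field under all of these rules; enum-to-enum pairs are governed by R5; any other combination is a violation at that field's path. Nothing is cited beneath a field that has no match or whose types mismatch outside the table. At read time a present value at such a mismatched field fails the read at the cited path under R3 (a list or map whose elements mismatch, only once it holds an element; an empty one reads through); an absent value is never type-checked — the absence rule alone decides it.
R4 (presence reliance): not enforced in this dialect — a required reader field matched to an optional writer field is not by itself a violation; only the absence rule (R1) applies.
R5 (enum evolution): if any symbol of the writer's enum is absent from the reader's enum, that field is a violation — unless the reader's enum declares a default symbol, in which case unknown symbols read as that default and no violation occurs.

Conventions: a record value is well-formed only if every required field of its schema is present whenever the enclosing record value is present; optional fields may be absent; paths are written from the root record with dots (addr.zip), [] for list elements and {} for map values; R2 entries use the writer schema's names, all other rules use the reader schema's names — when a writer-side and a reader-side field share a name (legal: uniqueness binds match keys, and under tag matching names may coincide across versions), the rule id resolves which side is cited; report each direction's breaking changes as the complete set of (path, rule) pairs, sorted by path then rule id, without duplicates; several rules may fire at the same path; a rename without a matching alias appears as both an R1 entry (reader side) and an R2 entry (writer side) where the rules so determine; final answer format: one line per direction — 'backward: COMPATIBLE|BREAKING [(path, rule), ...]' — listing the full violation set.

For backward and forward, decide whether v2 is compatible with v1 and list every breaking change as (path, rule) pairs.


backward: COMPATIBLE []; forward: COMPATIBLE []

in Session below, arrows point writer -> reader
backward pass over Session, reader schema v2, writer schema v1:
  role <- role (Priority -> Priority, writer optional)
  audit <- audit (Meta -> Meta, writer optional)
  retries <- retries (int32 -> int32, writer required)
  locale <- locale (string -> string, writer optional)
  age <- age (int64 -> int64, writer optional)
  payload <- payload (bytes -> bytes, writer required)
  audit.avatar <- audit.blob (bytes -> bytes, writer optional)
  audit.country (writer side), unknown to reader
  nothing fires on Session: backward is COMPATIBLE
forward pass over Session, reader schema v1, writer schema v2:
  role <- role (Priority -> Priority, writer optional)
  audit <- audit (Meta -> Meta, writer optional)
  retries <- retries (int32 -> int32, writer required)
  locale <- locale (string -> string, writer optional)
  age <- age (int64 -> int64, writer optional)
  payload <- payload (bytes -> bytes, writer required)
  audit.blob <- audit.avatar (bytes -> bytes, writer optional)
  no writer field matches reader audit.country
  nothing fires on Session: forward is COMPATIBLE


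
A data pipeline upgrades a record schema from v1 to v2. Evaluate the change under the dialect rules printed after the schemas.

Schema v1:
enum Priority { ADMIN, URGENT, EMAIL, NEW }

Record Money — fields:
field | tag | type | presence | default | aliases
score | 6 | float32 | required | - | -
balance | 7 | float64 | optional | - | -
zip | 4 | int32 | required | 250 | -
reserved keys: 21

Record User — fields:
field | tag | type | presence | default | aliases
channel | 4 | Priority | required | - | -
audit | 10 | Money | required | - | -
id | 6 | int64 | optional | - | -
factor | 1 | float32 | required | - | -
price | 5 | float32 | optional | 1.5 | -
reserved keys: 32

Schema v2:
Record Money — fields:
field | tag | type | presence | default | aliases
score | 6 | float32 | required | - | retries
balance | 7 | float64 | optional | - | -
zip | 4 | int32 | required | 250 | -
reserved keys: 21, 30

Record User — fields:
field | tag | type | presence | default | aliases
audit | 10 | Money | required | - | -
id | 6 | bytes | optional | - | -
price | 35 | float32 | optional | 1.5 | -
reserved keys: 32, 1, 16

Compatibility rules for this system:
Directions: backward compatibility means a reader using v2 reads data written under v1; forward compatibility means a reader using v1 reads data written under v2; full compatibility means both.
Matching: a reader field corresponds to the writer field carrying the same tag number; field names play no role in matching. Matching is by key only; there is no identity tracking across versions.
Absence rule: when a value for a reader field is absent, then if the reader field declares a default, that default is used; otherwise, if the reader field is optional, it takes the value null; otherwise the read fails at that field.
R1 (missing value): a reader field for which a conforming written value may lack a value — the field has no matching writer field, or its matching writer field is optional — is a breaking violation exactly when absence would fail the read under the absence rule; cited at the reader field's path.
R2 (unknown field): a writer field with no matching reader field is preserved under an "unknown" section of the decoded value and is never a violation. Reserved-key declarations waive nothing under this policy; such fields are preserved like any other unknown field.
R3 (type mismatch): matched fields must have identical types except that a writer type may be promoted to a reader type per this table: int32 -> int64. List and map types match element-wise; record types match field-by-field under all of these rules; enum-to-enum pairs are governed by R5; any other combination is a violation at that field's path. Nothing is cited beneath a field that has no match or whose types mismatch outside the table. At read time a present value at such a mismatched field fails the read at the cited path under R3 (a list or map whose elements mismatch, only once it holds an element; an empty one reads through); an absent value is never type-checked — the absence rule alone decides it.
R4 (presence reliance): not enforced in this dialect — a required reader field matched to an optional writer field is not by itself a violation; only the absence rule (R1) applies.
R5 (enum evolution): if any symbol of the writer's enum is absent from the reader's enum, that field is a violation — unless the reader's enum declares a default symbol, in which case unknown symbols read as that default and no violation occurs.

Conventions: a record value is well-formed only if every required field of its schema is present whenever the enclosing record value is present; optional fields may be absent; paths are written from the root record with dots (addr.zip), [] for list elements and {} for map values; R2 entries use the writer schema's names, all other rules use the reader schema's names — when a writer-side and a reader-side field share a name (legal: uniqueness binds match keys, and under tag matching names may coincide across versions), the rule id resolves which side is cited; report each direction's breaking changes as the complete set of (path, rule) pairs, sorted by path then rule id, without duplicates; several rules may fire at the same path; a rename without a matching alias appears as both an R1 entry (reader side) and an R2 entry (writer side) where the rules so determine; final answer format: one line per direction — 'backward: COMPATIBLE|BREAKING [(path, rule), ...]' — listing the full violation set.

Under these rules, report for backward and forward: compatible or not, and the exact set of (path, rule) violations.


backward: BREAKING [(id, R3)]; forward: BREAKING [(channel, R1), (factor, R1), (id, R3)]

arrows below run writer -> reader for User
backward on User — v2 reading data written by v1:
  writer required, Money -> Money: reader audit maps from writer audit
  writer optional, int64 -> bytes: reader id maps from writer id
  no writer field matches reader price
  leftover writer field: channel
  leftover writer field: factor
  leftover writer field: price
  writer required, float32 -> float32: reader audit.score maps from writer audit.score
  writer optional, float64 -> float64: reader audit.balance maps from writer audit.balance
  writer required, int32 -> int32: reader audit.zip maps from writer audit.zip
  violation R3 at id
  backward on User therefore BREAKING (1)
forward on User — v1 reading data written by v2:
  no writer field matches reader channel
  writer required, Money -> Money: reader audit maps from writer audit
  writer optional, bytes -> int64: reader id maps from writer id
  no writer field matches reader factor
  no writer field matches reader price
  leftover writer field: price
  writer required, float32 -> float32: reader audit.score maps from writer audit.score
  writer optional, float64 -> float64: reader audit.balance maps from writer audit.balance
  writer required, int32 -> int32: reader audit.zip maps from writer audit.zip
  violation R1 at channel
  violation R1 at factor
  violation R3 at id
  forward on User therefore BREAKING (3)


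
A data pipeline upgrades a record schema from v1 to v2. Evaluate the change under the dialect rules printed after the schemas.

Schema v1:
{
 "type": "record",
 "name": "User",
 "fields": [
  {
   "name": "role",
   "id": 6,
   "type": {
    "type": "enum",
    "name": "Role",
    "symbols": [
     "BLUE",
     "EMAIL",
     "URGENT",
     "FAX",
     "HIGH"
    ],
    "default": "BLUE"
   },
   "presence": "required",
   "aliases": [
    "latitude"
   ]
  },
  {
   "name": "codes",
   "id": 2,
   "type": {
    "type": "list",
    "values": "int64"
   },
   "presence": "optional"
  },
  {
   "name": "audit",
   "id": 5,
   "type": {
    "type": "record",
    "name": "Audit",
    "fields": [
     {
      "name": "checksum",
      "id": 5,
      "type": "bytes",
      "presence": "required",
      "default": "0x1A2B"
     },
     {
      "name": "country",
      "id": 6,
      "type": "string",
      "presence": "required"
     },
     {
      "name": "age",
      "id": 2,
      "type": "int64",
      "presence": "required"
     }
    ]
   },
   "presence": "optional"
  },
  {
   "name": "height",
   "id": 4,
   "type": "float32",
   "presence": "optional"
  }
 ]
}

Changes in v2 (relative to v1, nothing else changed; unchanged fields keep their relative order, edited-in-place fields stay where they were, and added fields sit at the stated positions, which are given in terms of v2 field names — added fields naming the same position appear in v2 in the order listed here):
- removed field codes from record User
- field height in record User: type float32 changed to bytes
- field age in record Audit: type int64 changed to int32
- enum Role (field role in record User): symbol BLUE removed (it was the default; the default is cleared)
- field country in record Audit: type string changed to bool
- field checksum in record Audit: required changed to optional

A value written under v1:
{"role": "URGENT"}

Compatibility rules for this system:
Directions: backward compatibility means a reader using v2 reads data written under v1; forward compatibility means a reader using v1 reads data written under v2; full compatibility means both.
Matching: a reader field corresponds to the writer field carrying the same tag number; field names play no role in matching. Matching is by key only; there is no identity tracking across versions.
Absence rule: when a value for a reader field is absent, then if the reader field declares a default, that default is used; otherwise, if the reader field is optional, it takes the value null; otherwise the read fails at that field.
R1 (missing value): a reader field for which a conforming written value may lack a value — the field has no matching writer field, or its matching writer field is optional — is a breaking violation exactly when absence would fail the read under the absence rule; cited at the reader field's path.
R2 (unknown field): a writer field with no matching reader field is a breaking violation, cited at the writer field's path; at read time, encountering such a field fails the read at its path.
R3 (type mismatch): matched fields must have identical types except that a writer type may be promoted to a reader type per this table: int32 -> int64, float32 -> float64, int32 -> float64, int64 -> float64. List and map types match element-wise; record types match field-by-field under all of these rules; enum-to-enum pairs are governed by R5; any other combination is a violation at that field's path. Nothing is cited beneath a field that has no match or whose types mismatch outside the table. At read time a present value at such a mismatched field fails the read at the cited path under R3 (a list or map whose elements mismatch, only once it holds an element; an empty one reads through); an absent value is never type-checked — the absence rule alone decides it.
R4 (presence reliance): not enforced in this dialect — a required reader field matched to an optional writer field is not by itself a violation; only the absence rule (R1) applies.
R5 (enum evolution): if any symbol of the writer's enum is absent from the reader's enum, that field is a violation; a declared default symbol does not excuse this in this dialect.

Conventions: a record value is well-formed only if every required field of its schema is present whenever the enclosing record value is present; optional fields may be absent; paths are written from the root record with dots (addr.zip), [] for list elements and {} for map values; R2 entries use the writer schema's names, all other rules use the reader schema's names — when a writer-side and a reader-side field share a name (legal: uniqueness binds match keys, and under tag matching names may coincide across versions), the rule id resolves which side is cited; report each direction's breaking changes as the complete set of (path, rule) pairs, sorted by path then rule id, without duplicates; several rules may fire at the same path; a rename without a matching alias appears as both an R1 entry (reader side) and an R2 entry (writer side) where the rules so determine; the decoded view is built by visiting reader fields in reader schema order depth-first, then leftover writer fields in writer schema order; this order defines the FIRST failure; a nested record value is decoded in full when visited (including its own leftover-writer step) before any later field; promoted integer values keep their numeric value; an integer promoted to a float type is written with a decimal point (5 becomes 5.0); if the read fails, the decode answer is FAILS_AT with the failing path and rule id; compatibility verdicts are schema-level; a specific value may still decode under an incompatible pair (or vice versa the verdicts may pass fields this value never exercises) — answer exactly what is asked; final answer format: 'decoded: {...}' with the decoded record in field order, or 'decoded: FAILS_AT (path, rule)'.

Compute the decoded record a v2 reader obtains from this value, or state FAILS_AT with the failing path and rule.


in User below, arrows point writer -> reader
migrating the User value to v2:
  role := "URGENT"
  audit := null (absent, optional -> null)
  height := null (absent, optional -> null)
  => decoded: {"role": "URGENT", "audit": null, "height": null}
ruling out the remaining User differences:
  field height in record User: type float32 changed to bytes -> schema-level compatibility only; this User value's decode is unchanged
  field age in record Audit: type int64 changed to int32 -> schema-level compatibility only; this User value's decode is unchanged
  enum Role (field role in record User): symbol BLUE removed (it was the default; the default is cleared) -> schema-level compatibility only; this User value's decode is unchanged
  field country in record Audit: type string changed to bool -> schema-level compatibility only; this User value's decode is unchanged
  field checksum in record Audit: required changed to optional -> fires no rule on User under this dialect and leaves the result unchanged

decoded: {"role": "URGENT", "audit": null, "height": null}
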